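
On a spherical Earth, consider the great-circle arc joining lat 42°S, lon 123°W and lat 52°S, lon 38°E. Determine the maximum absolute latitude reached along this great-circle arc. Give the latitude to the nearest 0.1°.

The great circle lies in the plane with unit normal n̂ = (p₁ × p₂)/|p₁ × p₂|.
Here n̂_z ≈ +0.150; the vertex latitude is φ_max = arccos|n̂_z| ≈ 81.4°.
Check via Clairaut: cos φ_max = |cos φ₁| · sin C = cos(42.0°)·sin(168.4°) ≈ 0.150, again giving ≈ 81.4°.

≈ 81.4°S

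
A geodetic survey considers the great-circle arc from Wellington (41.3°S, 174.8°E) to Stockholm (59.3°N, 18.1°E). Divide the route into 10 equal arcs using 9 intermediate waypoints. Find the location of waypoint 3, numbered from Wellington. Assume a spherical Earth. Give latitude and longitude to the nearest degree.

Convert each endpoint to a unit vector on the sphere (x = cos φ cos λ, y = cos φ sin λ, z = sin φ).
The central angle between the endpoints is δ = arccos(p₁·p₂) ≈ 2.738 rad (156.9°).
Interpolate at f = 3/10 with slerp weights a = sin((1−f)δ)/sin δ ≈ 2.397, b = sin(fδ)/sin δ ≈ 1.866.
p = a·p₁ + b·p₂ ≈ (-0.888, 0.459, 0.022); φ = arcsin(p_z) ≈ 1.27°, λ = atan2(p_y, p_x) ≈ 152.66°.

≈ 1°N, 153°E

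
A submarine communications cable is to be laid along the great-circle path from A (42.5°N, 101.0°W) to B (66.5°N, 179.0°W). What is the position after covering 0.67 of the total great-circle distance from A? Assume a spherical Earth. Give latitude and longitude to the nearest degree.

From cos δ = sin φ₁ sin φ₂ + cos φ₁ cos φ₂ cos Δλ, the central angle is δ ≈ 0.822 rad (47.1°).
Interpolate at f = 0.67 with slerp weights a = sin((1−f)δ)/sin δ ≈ 0.366, b = sin(fδ)/sin δ ≈ 0.714.
p = a·p₁ + b·p₂ ≈ (-0.336, -0.270, 0.902); φ = arcsin(p_z) ≈ 64.46°, λ = atan2(p_y, p_x) ≈ -141.27°.

≈ (64°N, 141°W)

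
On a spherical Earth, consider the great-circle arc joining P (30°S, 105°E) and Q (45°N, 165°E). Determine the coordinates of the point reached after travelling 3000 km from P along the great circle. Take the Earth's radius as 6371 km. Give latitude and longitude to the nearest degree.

≈ (8°S, 121°E)

From cos δ = sin φ₁ sin φ₂ + cos φ₁ cos φ₂ cos Δλ, the central angle is δ ≈ 1.618 rad (92.7°). The total great-circle distance is δ·R ≈ 1.618 × 6371 ≈ 10309 km, so the target fraction is f = 3000/10309 ≈ 0.291.
Interpolate at f ≈ 0.291 with slerp weights a = sin((1−f)δ)/sin δ ≈ 0.913, b = sin(fδ)/sin δ ≈ 0.454.
p = a·p₁ + b·p₂ ≈ (-0.515, 0.847, -0.135); φ = arcsin(p_z) ≈ -7.77°, λ = atan2(p_y, p_x) ≈ 121.30°.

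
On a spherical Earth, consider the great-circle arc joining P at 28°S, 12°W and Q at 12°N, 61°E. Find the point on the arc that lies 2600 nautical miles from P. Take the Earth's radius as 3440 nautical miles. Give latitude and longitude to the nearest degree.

Convert each endpoint to a unit vector on the sphere (x = cos φ cos λ, y = cos φ sin λ, z = sin φ).
The central angle between the endpoints is δ = arccos(p₁·p₂) ≈ 1.415 rad (81.1°). The total great-circle distance is δ·R ≈ 1.415 × 3440 ≈ 4869 nmi, so the target fraction is f = 2600/4869 ≈ 0.534.
Interpolate at f ≈ 0.534 with slerp weights a = sin((1−f)δ)/sin δ ≈ 0.620, b = sin(fδ)/sin δ ≈ 0.694.
p = a·p₁ + b·p₂ ≈ (0.865, 0.480, -0.147); φ = arcsin(p_z) ≈ -8.44°, λ = atan2(p_y, p_x) ≈ 29.04°.

≈ 8°S, 29°E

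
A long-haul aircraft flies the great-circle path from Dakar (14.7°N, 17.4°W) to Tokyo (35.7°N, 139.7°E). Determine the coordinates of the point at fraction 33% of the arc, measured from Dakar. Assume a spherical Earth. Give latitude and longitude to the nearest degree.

Write both endpoints as unit vectors p₁, p₂ with components (cos φ cos λ, cos φ sin λ, sin φ).
The central angle between the endpoints is δ = arccos(p₁·p₂) ≈ 2.184 rad (125.1°).
Interpolate at f = 0.33 with slerp weights a = sin((1−f)δ)/sin δ ≈ 1.216, b = sin(fδ)/sin δ ≈ 0.807.
p = a·p₁ + b·p₂ ≈ (0.622, 0.072, 0.779); φ = arcsin(p_z) ≈ 51.21°, λ = atan2(p_y, p_x) ≈ 6.62°.

≈ 51°N, 7°E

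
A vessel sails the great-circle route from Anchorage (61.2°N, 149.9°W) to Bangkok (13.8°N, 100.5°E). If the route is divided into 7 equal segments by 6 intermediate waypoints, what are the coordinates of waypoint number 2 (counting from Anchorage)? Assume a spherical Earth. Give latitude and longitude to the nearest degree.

Write both endpoints as unit vectors p₁, p₂ with components (cos φ cos λ, cos φ sin λ, sin φ).
The central angle between the endpoints is δ = arccos(p₁·p₂) ≈ 1.519 rad (87.0°).
Interpolate at f = 2/7 with slerp weights a = sin((1−f)δ)/sin δ ≈ 0.885, b = sin(fδ)/sin δ ≈ 0.421.
p = a·p₁ + b·p₂ ≈ (-0.444, 0.188, 0.876); φ = arcsin(p_z) ≈ 61.20°, λ = atan2(p_y, p_x) ≈ 157.02°.

≈ 61°N, 157°E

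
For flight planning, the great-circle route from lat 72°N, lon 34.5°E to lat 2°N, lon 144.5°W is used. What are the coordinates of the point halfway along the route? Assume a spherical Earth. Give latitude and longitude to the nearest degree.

Write both endpoints as unit vectors p₁, p₂ with components (cos φ cos λ, cos φ sin λ, sin φ).
The central angle between the endpoints is δ = arccos(p₁·p₂) ≈ 1.850 rad (106.0°).
Interpolate at f = 1/2 with slerp weights a = sin((1−f)δ)/sin δ ≈ 0.831, b = sin(fδ)/sin δ ≈ 0.831.
p = a·p₁ + b·p₂ ≈ (-0.464, -0.337, 0.819); φ = arcsin(p_z) ≈ 55.00°, λ = atan2(p_y, p_x) ≈ -144.05°.

≈ lat 55°N, lon 144°W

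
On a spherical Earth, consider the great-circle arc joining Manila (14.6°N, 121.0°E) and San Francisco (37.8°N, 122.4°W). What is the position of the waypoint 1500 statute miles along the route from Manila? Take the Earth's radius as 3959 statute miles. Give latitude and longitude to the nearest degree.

Convert each endpoint to a unit vector on the sphere (x = cos φ cos λ, y = cos φ sin λ, z = sin φ).
The central angle between the endpoints is δ = arccos(p₁·p₂) ≈ 1.760 rad (100.8°). The total great-circle distance is δ·R ≈ 1.760 × 3959 ≈ 6967 mi, so the target fraction is f = 1500/6967 ≈ 0.215.
Interpolate at f ≈ 0.215 with slerp weights a = sin((1−f)δ)/sin δ ≈ 1.000, b = sin(fδ)/sin δ ≈ 0.377.
p = a·p₁ + b·p₂ ≈ (-0.658, 0.578, 0.483); φ = arcsin(p_z) ≈ 28.87°, λ = atan2(p_y, p_x) ≈ 138.69°.

≈ 29°N, 139°E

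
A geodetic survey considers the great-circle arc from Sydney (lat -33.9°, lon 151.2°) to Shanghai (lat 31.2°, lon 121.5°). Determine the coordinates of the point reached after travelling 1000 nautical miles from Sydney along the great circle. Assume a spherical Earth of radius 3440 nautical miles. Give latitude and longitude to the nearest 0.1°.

≈ lat -18.8°, lon 143.4°

The haversine formula gives a central angle δ ≈ 1.237 rad (70.9°) between the endpoints. The total great-circle distance is δ·R ≈ 1.237 × 3440 ≈ 4255 nmi, so the target fraction is f = 1000/4255 ≈ 0.235.
Interpolate at f ≈ 0.235 with slerp weights a = sin((1−f)δ)/sin δ ≈ 0.859, b = sin(fδ)/sin δ ≈ 0.303.
p = a·p₁ + b·p₂ ≈ (-0.760, 0.565, -0.322); φ = arcsin(p_z) ≈ -18.77°, λ = atan2(p_y, p_x) ≈ 143.40°.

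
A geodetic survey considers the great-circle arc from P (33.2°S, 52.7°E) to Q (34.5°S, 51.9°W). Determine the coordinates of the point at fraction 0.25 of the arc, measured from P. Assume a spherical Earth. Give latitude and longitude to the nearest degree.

≈ (43°S, 30°E)

Write both endpoints as unit vectors p₁, p₂ with components (cos φ cos λ, cos φ sin λ, sin φ).
The central angle between the endpoints is δ = arccos(p₁·p₂) ≈ 1.434 rad (82.2°).
Interpolate at f = 0.25 with slerp weights a = sin((1−f)δ)/sin δ ≈ 0.888, b = sin(fδ)/sin δ ≈ 0.354.
p = a·p₁ + b·p₂ ≈ (0.630, 0.361, -0.687); φ = arcsin(p_z) ≈ -43.39°, λ = atan2(p_y, p_x) ≈ 29.83°.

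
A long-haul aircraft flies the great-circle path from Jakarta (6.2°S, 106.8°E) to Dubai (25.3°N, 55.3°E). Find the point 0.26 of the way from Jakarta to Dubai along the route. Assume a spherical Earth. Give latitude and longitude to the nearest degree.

≈ (3°N, 94°E)

Convert each endpoint to a unit vector on the sphere (x = cos φ cos λ, y = cos φ sin λ, z = sin φ).
The central angle between the endpoints is δ = arccos(p₁·p₂) ≈ 1.032 rad (59.1°).
Interpolate at f = 0.26 with slerp weights a = sin((1−f)δ)/sin δ ≈ 0.806, b = sin(fδ)/sin δ ≈ 0.309.
p = a·p₁ + b·p₂ ≈ (-0.073, 0.996, 0.045); φ = arcsin(p_z) ≈ 2.58°, λ = atan2(p_y, p_x) ≈ 94.17°.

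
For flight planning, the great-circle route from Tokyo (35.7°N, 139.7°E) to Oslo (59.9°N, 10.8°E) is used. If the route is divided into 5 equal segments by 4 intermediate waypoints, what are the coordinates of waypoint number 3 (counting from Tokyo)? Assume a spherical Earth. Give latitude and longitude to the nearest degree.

The haversine formula gives a central angle δ ≈ 1.319 rad (75.6°) between the endpoints.
Interpolate at f = 3/5 with slerp weights a = sin((1−f)δ)/sin δ ≈ 0.520, b = sin(fδ)/sin δ ≈ 0.735.
p = a·p₁ + b·p₂ ≈ (0.040, 0.342, 0.939); φ = arcsin(p_z) ≈ 69.86°, λ = atan2(p_y, p_x) ≈ 83.35°.

≈ 70°N, 83°E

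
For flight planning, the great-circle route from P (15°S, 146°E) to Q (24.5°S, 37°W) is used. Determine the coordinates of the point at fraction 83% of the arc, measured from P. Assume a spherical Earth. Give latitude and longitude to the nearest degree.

≈ (48°S, 40°W)

Write both endpoints as unit vectors p₁, p₂ with components (cos φ cos λ, cos φ sin λ, sin φ).
The central angle between the endpoints is δ = arccos(p₁·p₂) ≈ 2.450 rad (140.4°).
Interpolate at f = 0.83 with slerp weights a = sin((1−f)δ)/sin δ ≈ 0.635, b = sin(fδ)/sin δ ≈ 1.403.
p = a·p₁ + b·p₂ ≈ (0.512, -0.426, -0.746); φ = arcsin(p_z) ≈ -48.27°, λ = atan2(p_y, p_x) ≈ -39.76°.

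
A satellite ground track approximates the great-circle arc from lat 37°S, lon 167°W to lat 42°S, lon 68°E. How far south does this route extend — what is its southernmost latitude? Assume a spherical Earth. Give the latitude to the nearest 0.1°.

The great circle lies in the plane with unit normal n̂ = (p₁ × p₂)/|p₁ × p₂|.
Here n̂_z ≈ -0.487; the vertex latitude is φ_max = arccos|n̂_z| ≈ 60.8°.

≈ 60.8°S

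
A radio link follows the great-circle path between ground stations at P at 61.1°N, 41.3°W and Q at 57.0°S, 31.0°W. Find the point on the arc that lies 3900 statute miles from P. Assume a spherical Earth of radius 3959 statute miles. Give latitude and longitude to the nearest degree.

The haversine formula gives a central angle δ ≈ 2.066 rad (118.4°) between the endpoints. The total great-circle distance is δ·R ≈ 2.066 × 3959 ≈ 8179 mi, so the target fraction is f = 3900/8179 ≈ 0.477.
Interpolate at f ≈ 0.477 with slerp weights a = sin((1−f)δ)/sin δ ≈ 1.003, b = sin(fδ)/sin δ ≈ 0.947.
p = a·p₁ + b·p₂ ≈ (0.806, -0.586, 0.084); φ = arcsin(p_z) ≈ 4.80°, λ = atan2(p_y, p_x) ≈ -35.99°.

≈ 5°N, 36°W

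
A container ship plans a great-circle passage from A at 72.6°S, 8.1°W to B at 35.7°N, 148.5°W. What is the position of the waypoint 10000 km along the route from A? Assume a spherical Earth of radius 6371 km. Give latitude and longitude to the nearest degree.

≈ 11°S, 136°W

Convert each endpoint to a unit vector on the sphere (x = cos φ cos λ, y = cos φ sin λ, z = sin φ).
The central angle between the endpoints is δ = arccos(p₁·p₂) ≈ 2.410 rad (138.1°). The total great-circle distance is δ·R ≈ 2.410 × 6371 ≈ 15353 km, so the target fraction is f = 10000/15353 ≈ 0.651.
Interpolate at f ≈ 0.651 with slerp weights a = sin((1−f)δ)/sin δ ≈ 1.115, b = sin(fδ)/sin δ ≈ 1.496.
p = a·p₁ + b·p₂ ≈ (-0.706, -0.682, -0.190); φ = arcsin(p_z) ≈ -10.97°, λ = atan2(p_y, p_x) ≈ -136.00°.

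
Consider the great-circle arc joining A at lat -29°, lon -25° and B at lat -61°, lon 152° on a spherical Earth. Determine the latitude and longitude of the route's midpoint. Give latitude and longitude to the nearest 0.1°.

Convert each endpoint to a unit vector on the sphere (x = cos φ cos λ, y = cos φ sin λ, z = sin φ).
The central angle between the endpoints is δ = arccos(p₁·p₂) ≈ 1.570 rad (90.0°).
Interpolate at f = 1/2 with slerp weights a = sin((1−f)δ)/sin δ ≈ 0.707, b = sin(fδ)/sin δ ≈ 0.707.
p = a·p₁ + b·p₂ ≈ (0.258, -0.100, -0.961); φ = arcsin(p_z) ≈ -73.94°, λ = atan2(p_y, p_x) ≈ -21.28°.

≈ lat -73.9°, lon -21.3°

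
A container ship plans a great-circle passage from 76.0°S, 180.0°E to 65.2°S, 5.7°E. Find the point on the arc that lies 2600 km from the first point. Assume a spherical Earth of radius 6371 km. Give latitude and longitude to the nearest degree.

≈ 81°S, 9°E

From cos δ = sin φ₁ sin φ₂ + cos φ₁ cos φ₂ cos Δλ, the central angle is δ ≈ 0.676 rad (38.8°). The total great-circle distance is δ·R ≈ 0.676 × 6371 ≈ 4309 km, so the target fraction is f = 2600/4309 ≈ 0.603.
Interpolate at f ≈ 0.603 with slerp weights a = sin((1−f)δ)/sin δ ≈ 0.423, b = sin(fδ)/sin δ ≈ 0.634.
p = a·p₁ + b·p₂ ≈ (0.162, 0.026, -0.986); φ = arcsin(p_z) ≈ -80.54°, λ = atan2(p_y, p_x) ≈ 9.25°.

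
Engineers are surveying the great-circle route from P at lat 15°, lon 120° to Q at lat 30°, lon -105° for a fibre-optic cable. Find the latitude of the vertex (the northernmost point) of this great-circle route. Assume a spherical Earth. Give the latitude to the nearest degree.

The great circle lies in the plane with unit normal n̂ = (p₁ × p₂)/|p₁ × p₂|.
Here n̂_z ≈ +0.667; the vertex latitude is φ_max = arccos|n̂_z| ≈ 48.2°.
Check via Clairaut: cos φ_max = |cos φ₁| · sin C = cos(15.0°)·sin(43.7°) ≈ 0.667, again giving ≈ 48.2°.

≈ 48°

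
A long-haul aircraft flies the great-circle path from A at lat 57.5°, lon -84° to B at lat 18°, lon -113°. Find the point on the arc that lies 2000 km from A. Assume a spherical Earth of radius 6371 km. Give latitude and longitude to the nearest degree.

The haversine formula gives a central angle δ ≈ 0.785 rad (45.0°) between the endpoints. The total great-circle distance is δ·R ≈ 0.785 × 6371 ≈ 5000 km, so the target fraction is f = 2000/5000 ≈ 0.400.
Interpolate at f ≈ 0.400 with slerp weights a = sin((1−f)δ)/sin δ ≈ 0.642, b = sin(fδ)/sin δ ≈ 0.437.
p = a·p₁ + b·p₂ ≈ (-0.126, -0.726, 0.676); φ = arcsin(p_z) ≈ 42.57°, λ = atan2(p_y, p_x) ≈ -99.88°.

≈ lat 43°, lon -100°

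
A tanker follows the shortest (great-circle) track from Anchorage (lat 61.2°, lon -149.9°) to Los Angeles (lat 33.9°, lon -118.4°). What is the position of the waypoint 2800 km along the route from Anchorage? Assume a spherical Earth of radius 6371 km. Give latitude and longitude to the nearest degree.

Convert each endpoint to a unit vector on the sphere (x = cos φ cos λ, y = cos φ sin λ, z = sin φ).
The central angle between the endpoints is δ = arccos(p₁·p₂) ≈ 0.592 rad (33.9°). The total great-circle distance is δ·R ≈ 0.592 × 6371 ≈ 3773 km, so the target fraction is f = 2800/3773 ≈ 0.742.
Interpolate at f ≈ 0.742 with slerp weights a = sin((1−f)δ)/sin δ ≈ 0.273, b = sin(fδ)/sin δ ≈ 0.762.
p = a·p₁ + b·p₂ ≈ (-0.415, -0.622, 0.664); φ = arcsin(p_z) ≈ 41.60°, λ = atan2(p_y, p_x) ≈ -123.66°.

≈ lat 42°, lon -124°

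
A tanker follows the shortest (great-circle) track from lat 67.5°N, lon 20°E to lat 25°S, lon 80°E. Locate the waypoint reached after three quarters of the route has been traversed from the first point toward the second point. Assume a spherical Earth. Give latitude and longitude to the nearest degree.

Convert each endpoint to a unit vector on the sphere (x = cos φ cos λ, y = cos φ sin λ, z = sin φ).
The central angle between the endpoints is δ = arccos(p₁·p₂) ≈ 1.790 rad (102.5°).
Interpolate at f = 3/4 with slerp weights a = sin((1−f)δ)/sin δ ≈ 0.443, b = sin(fδ)/sin δ ≈ 0.998.
p = a·p₁ + b·p₂ ≈ (0.316, 0.949, -0.012); φ = arcsin(p_z) ≈ -0.70°, λ = atan2(p_y, p_x) ≈ 71.55°.

≈ lat 1°S, lon 72°E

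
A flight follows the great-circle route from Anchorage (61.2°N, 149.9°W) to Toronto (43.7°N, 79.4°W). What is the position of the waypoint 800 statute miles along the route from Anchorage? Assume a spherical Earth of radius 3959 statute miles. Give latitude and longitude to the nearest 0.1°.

≈ (61.1°N, 125.8°W)

Write both endpoints as unit vectors p₁, p₂ with components (cos φ cos λ, cos φ sin λ, sin φ).
The central angle between the endpoints is δ = arccos(p₁·p₂) ≈ 0.765 rad (43.8°). The total great-circle distance is δ·R ≈ 0.765 × 3959 ≈ 3027 mi, so the target fraction is f = 800/3027 ≈ 0.264.
Interpolate at f ≈ 0.264 with slerp weights a = sin((1−f)δ)/sin δ ≈ 0.770, b = sin(fδ)/sin δ ≈ 0.290.
p = a·p₁ + b·p₂ ≈ (-0.283, -0.392, 0.875); φ = arcsin(p_z) ≈ 61.10°, λ = atan2(p_y, p_x) ≈ -125.77°.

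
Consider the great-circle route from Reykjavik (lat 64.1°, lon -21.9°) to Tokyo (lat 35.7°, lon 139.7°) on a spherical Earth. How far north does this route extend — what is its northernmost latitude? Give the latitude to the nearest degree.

≈ 83°

The great circle lies in the plane with unit normal n̂ = (p₁ × p₂)/|p₁ × p₂|.
Here n̂_z ≈ +0.114; the vertex latitude is φ_max = arccos|n̂_z| ≈ 83.5°.
Check via Clairaut: cos φ_max = |cos φ₁| · sin C = cos(64.1°)·sin(15.1°) ≈ 0.114, again giving ≈ 83.5°.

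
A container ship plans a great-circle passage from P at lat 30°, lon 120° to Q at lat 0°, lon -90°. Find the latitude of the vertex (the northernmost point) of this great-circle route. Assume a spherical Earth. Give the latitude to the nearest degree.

The great circle lies in the plane with unit normal n̂ = (p₁ × p₂)/|p₁ × p₂|.
Here n̂_z ≈ +0.655; the vertex latitude is φ_max = arccos|n̂_z| ≈ 49.1°.
Check via Clairaut: cos φ_max = |cos φ₁| · sin C = cos(30.0°)·sin(49.1°) ≈ 0.655, again giving ≈ 49.1°.

≈ 49°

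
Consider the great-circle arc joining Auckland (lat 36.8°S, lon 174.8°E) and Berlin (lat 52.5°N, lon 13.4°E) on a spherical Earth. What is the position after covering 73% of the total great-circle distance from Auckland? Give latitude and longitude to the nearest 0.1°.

≈ lat 59.6°N, lon 94.8°E

Convert each endpoint to a unit vector on the sphere (x = cos φ cos λ, y = cos φ sin λ, z = sin φ).
The central angle between the endpoints is δ = arccos(p₁·p₂) ≈ 2.785 rad (159.6°).
Interpolate at f = 0.73 with slerp weights a = sin((1−f)δ)/sin δ ≈ 1.959, b = sin(fδ)/sin δ ≈ 2.566.
p = a·p₁ + b·p₂ ≈ (-0.042, 0.504, 0.863); φ = arcsin(p_z) ≈ 59.60°, λ = atan2(p_y, p_x) ≈ 94.81°.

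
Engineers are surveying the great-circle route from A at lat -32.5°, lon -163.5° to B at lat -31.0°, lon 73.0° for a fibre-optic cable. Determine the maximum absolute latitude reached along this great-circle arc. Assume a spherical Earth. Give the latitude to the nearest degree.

≈ -53°

The great circle lies in the plane with unit normal n̂ = (p₁ × p₂)/|p₁ × p₂|.
Here n̂_z ≈ -0.607; the vertex latitude is φ_max = arccos|n̂_z| ≈ 52.6°.
Check via Clairaut: cos φ_max = |cos φ₁| · sin C = cos(32.5°)·sin(133.9°) ≈ 0.607, again giving ≈ 52.6°.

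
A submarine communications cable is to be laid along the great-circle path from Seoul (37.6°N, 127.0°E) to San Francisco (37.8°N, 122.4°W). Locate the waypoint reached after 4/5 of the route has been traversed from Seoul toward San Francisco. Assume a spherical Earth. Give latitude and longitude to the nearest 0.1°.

≈ 47.3°N, 140.4°W

Convert each endpoint to a unit vector on the sphere (x = cos φ cos λ, y = cos φ sin λ, z = sin φ).
The central angle between the endpoints is δ = arccos(p₁·p₂) ≈ 1.416 rad (81.2°).
Interpolate at f = 4/5 with slerp weights a = sin((1−f)δ)/sin δ ≈ 0.283, b = sin(fδ)/sin δ ≈ 0.917.
p = a·p₁ + b·p₂ ≈ (-0.523, -0.433, 0.734); φ = arcsin(p_z) ≈ 47.26°, λ = atan2(p_y, p_x) ≈ -140.41°.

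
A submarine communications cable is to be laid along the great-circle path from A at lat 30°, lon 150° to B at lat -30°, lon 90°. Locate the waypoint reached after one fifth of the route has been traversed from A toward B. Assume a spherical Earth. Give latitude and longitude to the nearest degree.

≈ lat 19°, lon 137°

Write both endpoints as unit vectors p₁, p₂ with components (cos φ cos λ, cos φ sin λ, sin φ).
The central angle between the endpoints is δ = arccos(p₁·p₂) ≈ 1.445 rad (82.8°).
Interpolate at f = 1/5 with slerp weights a = sin((1−f)δ)/sin δ ≈ 0.923, b = sin(fδ)/sin δ ≈ 0.287.
p = a·p₁ + b·p₂ ≈ (-0.692, 0.648, 0.318); φ = arcsin(p_z) ≈ 18.52°, λ = atan2(p_y, p_x) ≈ 136.86°.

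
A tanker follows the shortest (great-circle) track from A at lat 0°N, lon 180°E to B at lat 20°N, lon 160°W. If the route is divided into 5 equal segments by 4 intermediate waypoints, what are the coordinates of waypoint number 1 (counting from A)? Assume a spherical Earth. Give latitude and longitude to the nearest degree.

Convert each endpoint to a unit vector on the sphere (x = cos φ cos λ, y = cos φ sin λ, z = sin φ).
The central angle between the endpoints is δ = arccos(p₁·p₂) ≈ 0.489 rad (28.0°).
Interpolate at f = 1/5 with slerp weights a = sin((1−f)δ)/sin δ ≈ 0.812, b = sin(fδ)/sin δ ≈ 0.208.
p = a·p₁ + b·p₂ ≈ (-0.995, -0.067, 0.071); φ = arcsin(p_z) ≈ 4.08°, λ = atan2(p_y, p_x) ≈ -176.16°.

≈ lat 4°N, lon 176°W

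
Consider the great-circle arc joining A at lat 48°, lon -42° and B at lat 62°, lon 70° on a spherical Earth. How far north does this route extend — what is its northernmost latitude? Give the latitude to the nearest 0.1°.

≈ 69.8°

The great circle lies in the plane with unit normal n̂ = (p₁ × p₂)/|p₁ × p₂|.
Here n̂_z ≈ +0.346; the vertex latitude is φ_max = arccos|n̂_z| ≈ 69.8°.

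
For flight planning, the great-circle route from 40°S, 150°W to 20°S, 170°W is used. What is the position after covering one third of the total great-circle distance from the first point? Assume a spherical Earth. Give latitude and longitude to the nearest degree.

≈ 34°S, 158°W

From cos δ = sin φ₁ sin φ₂ + cos φ₁ cos φ₂ cos Δλ, the central angle is δ ≈ 0.459 rad (26.3°).
Interpolate at f = 1/3 with slerp weights a = sin((1−f)δ)/sin δ ≈ 0.680, b = sin(fδ)/sin δ ≈ 0.344.
p = a·p₁ + b·p₂ ≈ (-0.769, -0.317, -0.555); φ = arcsin(p_z) ≈ -33.69°, λ = atan2(p_y, p_x) ≈ -157.64°.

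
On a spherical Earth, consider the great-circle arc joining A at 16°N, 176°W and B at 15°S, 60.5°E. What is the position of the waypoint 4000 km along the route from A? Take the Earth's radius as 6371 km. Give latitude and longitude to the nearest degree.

≈ 9°N, 148°E

Write both endpoints as unit vectors p₁, p₂ with components (cos φ cos λ, cos φ sin λ, sin φ).
The central angle between the endpoints is δ = arccos(p₁·p₂) ≈ 2.194 rad (125.7°). The total great-circle distance is δ·R ≈ 2.194 × 6371 ≈ 13979 km, so the target fraction is f = 4000/13979 ≈ 0.286.
Interpolate at f ≈ 0.286 with slerp weights a = sin((1−f)δ)/sin δ ≈ 1.232, b = sin(fδ)/sin δ ≈ 0.724.
p = a·p₁ + b·p₂ ≈ (-0.837, 0.526, 0.152); φ = arcsin(p_z) ≈ 8.76°, λ = atan2(p_y, p_x) ≈ 147.87°.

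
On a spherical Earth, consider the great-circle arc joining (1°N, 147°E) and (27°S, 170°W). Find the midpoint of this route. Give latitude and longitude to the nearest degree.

≈ (14°S, 167°E)

Write both endpoints as unit vectors p₁, p₂ with components (cos φ cos λ, cos φ sin λ, sin φ).
The central angle between the endpoints is δ = arccos(p₁·p₂) ≈ 0.872 rad (49.9°).
Interpolate at f = 1/2 with slerp weights a = sin((1−f)δ)/sin δ ≈ 0.552, b = sin(fδ)/sin δ ≈ 0.552.
p = a·p₁ + b·p₂ ≈ (-0.946, 0.215, -0.241); φ = arcsin(p_z) ≈ -13.93°, λ = atan2(p_y, p_x) ≈ 167.20°.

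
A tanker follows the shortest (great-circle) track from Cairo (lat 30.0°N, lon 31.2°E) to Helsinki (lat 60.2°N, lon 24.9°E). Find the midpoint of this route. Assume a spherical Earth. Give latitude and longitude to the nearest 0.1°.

Convert each endpoint to a unit vector on the sphere (x = cos φ cos λ, y = cos φ sin λ, z = sin φ).
The central angle between the endpoints is δ = arccos(p₁·p₂) ≈ 0.532 rad (30.5°).
Interpolate at f = 1/2 with slerp weights a = sin((1−f)δ)/sin δ ≈ 0.518, b = sin(fδ)/sin δ ≈ 0.518.
p = a·p₁ + b·p₂ ≈ (0.618, 0.341, 0.709); φ = arcsin(p_z) ≈ 45.14°, λ = atan2(p_y, p_x) ≈ 28.90°.

≈ lat 45.1°N, lon 28.9°E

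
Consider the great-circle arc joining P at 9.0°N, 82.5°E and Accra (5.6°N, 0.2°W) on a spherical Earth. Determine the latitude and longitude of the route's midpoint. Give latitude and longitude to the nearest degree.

Write both endpoints as unit vectors p₁, p₂ with components (cos φ cos λ, cos φ sin λ, sin φ).
The central angle between the endpoints is δ = arccos(p₁·p₂) ≈ 1.430 rad (81.9°).
Interpolate at f = 1/2 with slerp weights a = sin((1−f)δ)/sin δ ≈ 0.662, b = sin(fδ)/sin δ ≈ 0.662.
p = a·p₁ + b·p₂ ≈ (0.744, 0.646, 0.168); φ = arcsin(p_z) ≈ 9.68°, λ = atan2(p_y, p_x) ≈ 40.96°.

≈ 10°N, 41°E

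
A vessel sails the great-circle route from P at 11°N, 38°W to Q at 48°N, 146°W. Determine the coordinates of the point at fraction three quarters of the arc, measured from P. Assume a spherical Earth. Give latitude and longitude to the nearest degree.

≈ 51°N, 110°W

Convert each endpoint to a unit vector on the sphere (x = cos φ cos λ, y = cos φ sin λ, z = sin φ).
The central angle between the endpoints is δ = arccos(p₁·p₂) ≈ 1.632 rad (93.5°).
Interpolate at f = 3/4 with slerp weights a = sin((1−f)δ)/sin δ ≈ 0.398, b = sin(fδ)/sin δ ≈ 0.942.
p = a·p₁ + b·p₂ ≈ (-0.215, -0.593, 0.776); φ = arcsin(p_z) ≈ 50.90°, λ = atan2(p_y, p_x) ≈ -109.95°.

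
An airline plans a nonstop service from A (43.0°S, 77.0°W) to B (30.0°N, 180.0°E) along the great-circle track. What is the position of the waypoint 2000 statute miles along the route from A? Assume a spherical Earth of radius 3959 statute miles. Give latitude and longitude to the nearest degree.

≈ (30°S, 110°W)

From cos δ = sin φ₁ sin φ₂ + cos φ₁ cos φ₂ cos Δλ, the central angle is δ ≈ 2.075 rad (118.9°). The total great-circle distance is δ·R ≈ 2.075 × 3959 ≈ 8217 mi, so the target fraction is f = 2000/8217 ≈ 0.243.
Interpolate at f ≈ 0.243 with slerp weights a = sin((1−f)δ)/sin δ ≈ 1.142, b = sin(fδ)/sin δ ≈ 0.553.
p = a·p₁ + b·p₂ ≈ (-0.291, -0.814, -0.503); φ = arcsin(p_z) ≈ -30.18°, λ = atan2(p_y, p_x) ≈ -109.66°.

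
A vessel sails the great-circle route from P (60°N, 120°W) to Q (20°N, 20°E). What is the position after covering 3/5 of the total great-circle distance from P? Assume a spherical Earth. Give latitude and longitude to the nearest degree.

≈ (54°N, 0°E)

Write both endpoints as unit vectors p₁, p₂ with components (cos φ cos λ, cos φ sin λ, sin φ).
The central angle between the endpoints is δ = arccos(p₁·p₂) ≈ 1.635 rad (93.7°).
Interpolate at f = 3/5 with slerp weights a = sin((1−f)δ)/sin δ ≈ 0.609, b = sin(fδ)/sin δ ≈ 0.833.
p = a·p₁ + b·p₂ ≈ (0.583, 0.004, 0.813); φ = arcsin(p_z) ≈ 54.35°, λ = atan2(p_y, p_x) ≈ 0.36°.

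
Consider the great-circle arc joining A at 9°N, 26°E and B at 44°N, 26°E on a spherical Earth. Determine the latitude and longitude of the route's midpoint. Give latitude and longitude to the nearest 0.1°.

From cos δ = sin φ₁ sin φ₂ + cos φ₁ cos φ₂ cos Δλ, the central angle is δ ≈ 0.611 rad (35.0°).
Interpolate at f = 1/2 with slerp weights a = sin((1−f)δ)/sin δ ≈ 0.524, b = sin(fδ)/sin δ ≈ 0.524.
p = a·p₁ + b·p₂ ≈ (0.804, 0.392, 0.446); φ = arcsin(p_z) ≈ 26.50°, λ = atan2(p_y, p_x) ≈ 26.00°.

≈ 26.5°N, 26.0°E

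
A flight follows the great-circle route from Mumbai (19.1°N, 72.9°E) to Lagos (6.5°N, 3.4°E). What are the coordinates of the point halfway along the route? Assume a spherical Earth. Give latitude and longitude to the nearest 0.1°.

≈ 15.5°N, 37.2°E

Convert each endpoint to a unit vector on the sphere (x = cos φ cos λ, y = cos φ sin λ, z = sin φ).
The central angle between the endpoints is δ = arccos(p₁·p₂) ≈ 1.196 rad (68.5°).
Interpolate at f = 1/2 with slerp weights a = sin((1−f)δ)/sin δ ≈ 0.605, b = sin(fδ)/sin δ ≈ 0.605.
p = a·p₁ + b·p₂ ≈ (0.768, 0.582, 0.266); φ = arcsin(p_z) ≈ 15.45°, λ = atan2(p_y, p_x) ≈ 37.15°.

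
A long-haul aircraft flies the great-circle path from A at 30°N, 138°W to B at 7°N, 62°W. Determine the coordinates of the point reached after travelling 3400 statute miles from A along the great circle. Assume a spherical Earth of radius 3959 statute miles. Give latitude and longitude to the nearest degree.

≈ 18°N, 85°W

Convert each endpoint to a unit vector on the sphere (x = cos φ cos λ, y = cos φ sin λ, z = sin φ).
The central angle between the endpoints is δ = arccos(p₁·p₂) ≈ 1.299 rad (74.4°). The total great-circle distance is δ·R ≈ 1.299 × 3959 ≈ 5141 mi, so the target fraction is f = 3400/5141 ≈ 0.661.
Interpolate at f ≈ 0.661 with slerp weights a = sin((1−f)δ)/sin δ ≈ 0.442, b = sin(fδ)/sin δ ≈ 0.786.
p = a·p₁ + b·p₂ ≈ (0.082, -0.945, 0.317); φ = arcsin(p_z) ≈ 18.47°, λ = atan2(p_y, p_x) ≈ -85.05°.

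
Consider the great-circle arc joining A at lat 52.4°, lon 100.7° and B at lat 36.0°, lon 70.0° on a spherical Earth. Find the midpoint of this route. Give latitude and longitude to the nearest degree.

≈ lat 45°, lon 83°

The haversine formula gives a central angle δ ≈ 0.473 rad (27.1°) between the endpoints.
Interpolate at f = 1/2 with slerp weights a = sin((1−f)δ)/sin δ ≈ 0.514, b = sin(fδ)/sin δ ≈ 0.514.
p = a·p₁ + b·p₂ ≈ (0.084, 0.699, 0.710); φ = arcsin(p_z) ≈ 45.22°, λ = atan2(p_y, p_x) ≈ 83.15°.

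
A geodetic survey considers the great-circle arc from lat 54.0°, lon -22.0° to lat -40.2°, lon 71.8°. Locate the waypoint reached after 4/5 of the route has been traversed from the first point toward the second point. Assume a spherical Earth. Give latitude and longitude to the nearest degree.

Convert each endpoint to a unit vector on the sphere (x = cos φ cos λ, y = cos φ sin λ, z = sin φ).
The central angle between the endpoints is δ = arccos(p₁·p₂) ≈ 2.155 rad (123.5°).
Interpolate at f = 4/5 with slerp weights a = sin((1−f)δ)/sin δ ≈ 0.501, b = sin(fδ)/sin δ ≈ 1.185.
p = a·p₁ + b·p₂ ≈ (0.556, 0.750, -0.360); φ = arcsin(p_z) ≈ -21.07°, λ = atan2(p_y, p_x) ≈ 53.44°.

≈ lat -21°, lon 53°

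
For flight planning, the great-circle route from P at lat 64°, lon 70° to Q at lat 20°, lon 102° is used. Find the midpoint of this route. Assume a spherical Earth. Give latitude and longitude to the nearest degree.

Write both endpoints as unit vectors p₁, p₂ with components (cos φ cos λ, cos φ sin λ, sin φ).
The central angle between the endpoints is δ = arccos(p₁·p₂) ≈ 0.854 rad (48.9°).
Interpolate at f = 1/2 with slerp weights a = sin((1−f)δ)/sin δ ≈ 0.549, b = sin(fδ)/sin δ ≈ 0.549.
p = a·p₁ + b·p₂ ≈ (-0.025, 0.731, 0.682); φ = arcsin(p_z) ≈ 42.97°, λ = atan2(p_y, p_x) ≈ 91.96°.

≈ lat 43°, lon 92°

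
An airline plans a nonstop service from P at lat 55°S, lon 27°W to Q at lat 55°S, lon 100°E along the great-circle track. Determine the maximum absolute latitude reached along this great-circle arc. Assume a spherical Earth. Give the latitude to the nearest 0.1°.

The great circle lies in the plane with unit normal n̂ = (p₁ × p₂)/|p₁ × p₂|.
Here n̂_z ≈ +0.298; the vertex latitude is φ_max = arccos|n̂_z| ≈ 72.6°.
Check via Clairaut: cos φ_max = |cos φ₁| · sin C = cos(55.0°)·sin(148.7°) ≈ 0.298, again giving ≈ 72.6°.

≈ 72.6°S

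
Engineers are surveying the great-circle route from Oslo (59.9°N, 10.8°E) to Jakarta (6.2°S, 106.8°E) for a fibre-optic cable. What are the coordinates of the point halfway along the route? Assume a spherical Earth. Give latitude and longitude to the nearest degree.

≈ 35°N, 79°E

Write both endpoints as unit vectors p₁, p₂ with components (cos φ cos λ, cos φ sin λ, sin φ).
The central angle between the endpoints is δ = arccos(p₁·p₂) ≈ 1.717 rad (98.4°).
Interpolate at f = 1/2 with slerp weights a = sin((1−f)δ)/sin δ ≈ 0.765, b = sin(fδ)/sin δ ≈ 0.765.
p = a·p₁ + b·p₂ ≈ (0.157, 0.800, 0.579); φ = arcsin(p_z) ≈ 35.39°, λ = atan2(p_y, p_x) ≈ 78.89°.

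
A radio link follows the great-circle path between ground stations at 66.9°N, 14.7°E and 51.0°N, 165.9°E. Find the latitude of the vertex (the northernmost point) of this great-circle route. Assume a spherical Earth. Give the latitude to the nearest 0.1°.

≈ 82.1°N

The great circle lies in the plane with unit normal n̂ = (p₁ × p₂)/|p₁ × p₂|.
Here n̂_z ≈ +0.137; the vertex latitude is φ_max = arccos|n̂_z| ≈ 82.1°.
Check via Clairaut: cos φ_max = |cos φ₁| · sin C = cos(66.9°)·sin(20.5°) ≈ 0.137, again giving ≈ 82.1°.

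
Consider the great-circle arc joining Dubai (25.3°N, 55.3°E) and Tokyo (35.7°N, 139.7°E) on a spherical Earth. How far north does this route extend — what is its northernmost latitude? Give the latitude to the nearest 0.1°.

≈ 39.5°N

The great circle lies in the plane with unit normal n̂ = (p₁ × p₂)/|p₁ × p₂|.
Here n̂_z ≈ +0.772; the vertex latitude is φ_max = arccos|n̂_z| ≈ 39.5°.
Check via Clairaut: cos φ_max = |cos φ₁| · sin C = cos(25.3°)·sin(58.6°) ≈ 0.772, again giving ≈ 39.5°.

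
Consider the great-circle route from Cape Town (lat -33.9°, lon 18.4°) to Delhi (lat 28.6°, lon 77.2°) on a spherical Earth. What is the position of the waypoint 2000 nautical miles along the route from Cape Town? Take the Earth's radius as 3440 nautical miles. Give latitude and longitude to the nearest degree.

Write both endpoints as unit vectors p₁, p₂ with components (cos φ cos λ, cos φ sin λ, sin φ).
The central angle between the endpoints is δ = arccos(p₁·p₂) ≈ 1.460 rad (83.7°). The total great-circle distance is δ·R ≈ 1.460 × 3440 ≈ 5023 nmi, so the target fraction is f = 2000/5023 ≈ 0.398.
Interpolate at f ≈ 0.398 with slerp weights a = sin((1−f)δ)/sin δ ≈ 0.775, b = sin(fδ)/sin δ ≈ 0.553.
p = a·p₁ + b·p₂ ≈ (0.718, 0.676, -0.168); φ = arcsin(p_z) ≈ -9.64°, λ = atan2(p_y, p_x) ≈ 43.29°.

≈ lat -10°, lon 43°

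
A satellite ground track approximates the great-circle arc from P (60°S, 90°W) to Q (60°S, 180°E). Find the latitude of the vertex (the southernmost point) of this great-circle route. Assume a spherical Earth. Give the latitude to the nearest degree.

The great circle lies in the plane with unit normal n̂ = (p₁ × p₂)/|p₁ × p₂|.
Here n̂_z ≈ -0.378; the vertex latitude is φ_max = arccos|n̂_z| ≈ 67.8°.
Check via Clairaut: cos φ_max = |cos φ₁| · sin C = cos(60.0°)·sin(130.9°) ≈ 0.378, again giving ≈ 67.8°.

≈ 68°S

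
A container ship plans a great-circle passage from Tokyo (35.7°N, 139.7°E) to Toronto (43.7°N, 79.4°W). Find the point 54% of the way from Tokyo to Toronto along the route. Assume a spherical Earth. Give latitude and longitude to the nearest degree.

≈ 68°N, 149°W

The haversine formula gives a central angle δ ≈ 1.623 rad (93.0°) between the endpoints.
Interpolate at f = 0.54 with slerp weights a = sin((1−f)δ)/sin δ ≈ 0.680, b = sin(fδ)/sin δ ≈ 0.770.
p = a·p₁ + b·p₂ ≈ (-0.319, -0.190, 0.929); φ = arcsin(p_z) ≈ 68.22°, λ = atan2(p_y, p_x) ≈ -149.26°.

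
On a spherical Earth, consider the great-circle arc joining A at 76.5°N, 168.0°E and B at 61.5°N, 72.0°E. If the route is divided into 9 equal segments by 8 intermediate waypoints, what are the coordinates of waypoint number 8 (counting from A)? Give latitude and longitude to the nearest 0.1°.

≈ 64.7°N, 75.7°E

Write both endpoints as unit vectors p₁, p₂ with components (cos φ cos λ, cos φ sin λ, sin φ).
The central angle between the endpoints is δ = arccos(p₁·p₂) ≈ 0.568 rad (32.6°).
Interpolate at f = 8/9 with slerp weights a = sin((1−f)δ)/sin δ ≈ 0.117, b = sin(fδ)/sin δ ≈ 0.899.
p = a·p₁ + b·p₂ ≈ (0.106, 0.414, 0.904); φ = arcsin(p_z) ≈ 64.72°, λ = atan2(p_y, p_x) ≈ 75.65°.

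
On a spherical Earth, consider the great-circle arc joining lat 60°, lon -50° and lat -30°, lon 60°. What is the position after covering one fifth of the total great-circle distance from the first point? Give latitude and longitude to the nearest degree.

Convert each endpoint to a unit vector on the sphere (x = cos φ cos λ, y = cos φ sin λ, z = sin φ).
The central angle between the endpoints is δ = arccos(p₁·p₂) ≈ 2.191 rad (125.5°).
Interpolate at f = 1/5 with slerp weights a = sin((1−f)δ)/sin δ ≈ 1.208, b = sin(fδ)/sin δ ≈ 0.521.
p = a·p₁ + b·p₂ ≈ (0.614, -0.072, 0.786); φ = arcsin(p_z) ≈ 51.80°, λ = atan2(p_y, p_x) ≈ -6.67°.

≈ lat 52°, lon -7°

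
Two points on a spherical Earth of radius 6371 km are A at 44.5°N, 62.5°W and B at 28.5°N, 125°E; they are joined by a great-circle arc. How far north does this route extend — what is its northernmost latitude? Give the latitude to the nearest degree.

≈ 85°N

The great circle lies in the plane with unit normal n̂ = (p₁ × p₂)/|p₁ × p₂|.
Here n̂_z ≈ -0.085; the vertex latitude is φ_max = arccos|n̂_z| ≈ 85.1°.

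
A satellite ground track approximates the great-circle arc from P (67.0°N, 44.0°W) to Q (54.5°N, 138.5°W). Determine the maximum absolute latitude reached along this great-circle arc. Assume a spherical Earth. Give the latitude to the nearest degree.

≈ 71°N

The great circle lies in the plane with unit normal n̂ = (p₁ × p₂)/|p₁ × p₂|.
Here n̂_z ≈ -0.332; the vertex latitude is φ_max = arccos|n̂_z| ≈ 70.6°.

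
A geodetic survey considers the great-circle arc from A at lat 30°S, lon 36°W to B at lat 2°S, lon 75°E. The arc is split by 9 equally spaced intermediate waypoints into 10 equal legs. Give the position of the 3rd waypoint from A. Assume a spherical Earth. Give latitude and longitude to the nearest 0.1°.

From cos δ = sin φ₁ sin φ₂ + cos φ₁ cos φ₂ cos Δλ, the central angle is δ ≈ 1.868 rad (107.0°).
Interpolate at f = 3/10 with slerp weights a = sin((1−f)δ)/sin δ ≈ 1.010, b = sin(fδ)/sin δ ≈ 0.556.
p = a·p₁ + b·p₂ ≈ (0.851, 0.023, -0.524); φ = arcsin(p_z) ≈ -31.62°, λ = atan2(p_y, p_x) ≈ 1.52°.

≈ lat 31.6°S, lon 1.5°E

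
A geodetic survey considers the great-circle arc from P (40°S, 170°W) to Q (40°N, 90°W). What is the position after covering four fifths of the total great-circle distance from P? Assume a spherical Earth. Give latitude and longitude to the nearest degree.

The haversine formula gives a central angle δ ≈ 1.887 rad (108.1°) between the endpoints.
Interpolate at f = 4/5 with slerp weights a = sin((1−f)δ)/sin δ ≈ 0.388, b = sin(fδ)/sin δ ≈ 1.050.
p = a·p₁ + b·p₂ ≈ (-0.293, -0.856, 0.426); φ = arcsin(p_z) ≈ 25.20°, λ = atan2(p_y, p_x) ≈ -108.87°.

≈ (25°N, 109°W)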